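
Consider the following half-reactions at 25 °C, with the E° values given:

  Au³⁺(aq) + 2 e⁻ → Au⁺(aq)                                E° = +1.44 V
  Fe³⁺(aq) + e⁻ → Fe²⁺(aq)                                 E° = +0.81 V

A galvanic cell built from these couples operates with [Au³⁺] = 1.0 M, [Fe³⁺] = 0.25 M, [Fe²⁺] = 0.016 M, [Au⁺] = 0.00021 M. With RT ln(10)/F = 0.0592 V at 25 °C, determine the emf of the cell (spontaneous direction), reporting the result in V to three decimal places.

+0.668 V

Au³⁺/Au⁺ is the cathode (higher E°), Fe³⁺/Fe²⁺ the anode: E°cell = +1.44 − (+0.81) = +0.63 V, n = 2.
Overall: Au³⁺(aq) + 2 Fe²⁺(aq) → Au⁺(aq) + 2 Fe³⁺(aq)
Q = [Au⁺]·[Fe³⁺]^2 / ([Au³⁺]·[Fe²⁺]^2); log Q = -1.290.
E = E° − (0.0592/n) log Q = +0.63 − (0.0592/2)(-1.290) = +0.668 V.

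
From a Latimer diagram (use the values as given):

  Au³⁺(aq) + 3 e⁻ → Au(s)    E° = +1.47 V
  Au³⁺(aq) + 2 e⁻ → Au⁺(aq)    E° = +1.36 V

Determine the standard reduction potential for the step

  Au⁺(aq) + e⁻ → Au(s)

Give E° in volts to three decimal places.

Sequential free energies add, so n₃E°₃ = n₁E°₁ + n₂E°₂.
With n₃ = 3, and the known step contributing 2×(+1.36) V, the unknown satisfies 1·E° = 3×(+1.47) − 2×(+1.36) = +1.690.
E° = +1.690 / 1 = +1.690 V.

+1.690 V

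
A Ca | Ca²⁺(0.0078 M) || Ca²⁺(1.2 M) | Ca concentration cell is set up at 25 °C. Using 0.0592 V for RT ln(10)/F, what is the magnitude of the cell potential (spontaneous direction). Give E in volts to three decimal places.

For a concentration cell E°cell = 0. The 1.2 M side is the cathode (reduction is favoured where [Ca²⁺] is higher).
With n = 2, E = −(0.0592/2) log([Ca²⁺]ₐₙ/[Ca²⁺]꜀ₐₜ) = −(0.0592/2) log(0.0078/1.2) = −(0.0592/2)(-2.187) = +0.065 V.

+0.065 V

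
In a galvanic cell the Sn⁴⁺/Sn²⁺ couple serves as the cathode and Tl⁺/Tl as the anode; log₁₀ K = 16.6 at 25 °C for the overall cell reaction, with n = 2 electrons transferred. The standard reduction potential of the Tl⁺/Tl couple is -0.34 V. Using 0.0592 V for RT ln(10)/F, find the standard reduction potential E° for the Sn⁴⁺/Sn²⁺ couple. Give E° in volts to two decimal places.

+0.15 V

E°cell = (0.0592/n)·log K = (0.0592/2)(16.6) = +0.491 V.
Since Sn⁴⁺/Sn²⁺ is the cathode and Tl⁺/Tl the anode, E°cell = E°(Sn⁴⁺/Sn²⁺) − E°(Tl⁺/Tl).
So E°(Sn⁴⁺/Sn²⁺) = E°cell + E°(Tl⁺/Tl) = +0.491 + (-0.34) = +0.15 V.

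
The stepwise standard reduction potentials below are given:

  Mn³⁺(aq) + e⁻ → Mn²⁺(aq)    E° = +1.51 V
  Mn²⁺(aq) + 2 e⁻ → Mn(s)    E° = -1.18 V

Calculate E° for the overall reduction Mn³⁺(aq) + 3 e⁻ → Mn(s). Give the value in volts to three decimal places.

Standard free energies of sequential steps add: ΔG°₃ = ΔG°₁ + ΔG°₂, so n₃E°₃ = n₁E°₁ + n₂E°₂.
E°₃ = (1×+1.51 + 2×-1.18) / 3 = (-0.850) / 3 = -0.283 V.

-0.283 V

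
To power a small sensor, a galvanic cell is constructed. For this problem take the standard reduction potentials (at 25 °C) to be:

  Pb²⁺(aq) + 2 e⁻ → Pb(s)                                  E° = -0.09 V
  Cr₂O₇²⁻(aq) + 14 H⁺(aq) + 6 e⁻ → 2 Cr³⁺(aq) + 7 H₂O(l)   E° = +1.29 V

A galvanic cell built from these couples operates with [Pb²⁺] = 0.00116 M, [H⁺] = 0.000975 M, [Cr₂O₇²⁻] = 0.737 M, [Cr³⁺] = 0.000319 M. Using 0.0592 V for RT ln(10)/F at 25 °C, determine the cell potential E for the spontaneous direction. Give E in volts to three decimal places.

+1.119 V

Cr₂O₇²⁻/Cr³⁺ is the cathode (higher E°), Pb²⁺/Pb the anode: E°cell = +1.29 − (-0.09) = +1.38 V, n = 6.
Overall: Cr₂O₇²⁻(aq) + 14 H⁺(aq) + 3 Pb(s) → 2 Cr³⁺(aq) + 7 H₂O(l) + 3 Pb²⁺(aq)
Q = [Cr³⁺]^2·[Pb²⁺]^3 / ([Cr₂O₇²⁻]·[H⁺]^14); log Q = 26.487.
E = E° − (0.0592/n) log Q = +1.38 − (0.0592/6)(26.487) = +1.119 V.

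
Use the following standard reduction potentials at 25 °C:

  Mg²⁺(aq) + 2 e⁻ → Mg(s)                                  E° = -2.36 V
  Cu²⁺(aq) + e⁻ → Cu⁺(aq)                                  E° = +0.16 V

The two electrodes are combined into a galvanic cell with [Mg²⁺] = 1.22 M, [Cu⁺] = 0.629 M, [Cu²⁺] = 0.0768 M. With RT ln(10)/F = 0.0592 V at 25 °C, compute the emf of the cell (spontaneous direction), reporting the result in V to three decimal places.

Cu²⁺/Cu⁺ is the cathode (higher E°), Mg²⁺/Mg the anode: E°cell = +0.16 − (-2.36) = +2.52 V, n = 2.
Overall: 2 Cu²⁺(aq) + Mg(s) → 2 Cu⁺(aq) + Mg²⁺(aq)
Q = [Cu⁺]^2·[Mg²⁺] / ([Cu²⁺]^2); log Q = 1.913.
E = E° − (0.0592/n) log Q = +2.52 − (0.0592/2)(1.913) = +2.463 V.

+2.463 V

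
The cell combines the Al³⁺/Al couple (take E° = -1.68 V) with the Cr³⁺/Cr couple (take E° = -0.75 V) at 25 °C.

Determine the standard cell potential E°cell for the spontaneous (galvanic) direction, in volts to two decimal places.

+0.93 V

The Cr³⁺/Cr couple has the higher reduction potential, so it is the cathode; Al³⁺/Al is oxidised at the anode.
E°cell = E°(cathode) − E°(anode) = (-0.75) − (-1.68) = +0.93 V.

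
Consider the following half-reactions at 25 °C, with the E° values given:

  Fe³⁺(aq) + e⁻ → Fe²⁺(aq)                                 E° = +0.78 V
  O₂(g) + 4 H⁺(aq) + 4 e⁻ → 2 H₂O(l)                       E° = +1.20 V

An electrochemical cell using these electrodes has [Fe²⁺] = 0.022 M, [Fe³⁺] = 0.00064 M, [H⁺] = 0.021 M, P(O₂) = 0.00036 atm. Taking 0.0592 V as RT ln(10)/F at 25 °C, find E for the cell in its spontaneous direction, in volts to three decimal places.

+0.361 V

O₂/H₂O is the cathode (higher E°), Fe³⁺/Fe²⁺ the anode: E°cell = +1.20 − (+0.78) = +0.42 V, n = 4.
Overall: O₂(g) + 4 H⁺(aq) + 4 Fe²⁺(aq) → 2 H₂O(l) + 4 Fe³⁺(aq)
Q = [Fe³⁺]^4 / (P(O₂)·[H⁺]^4·[Fe²⁺]^4); log Q = 4.010.
E = E° − (0.0592/n) log Q = +0.42 − (0.0592/4)(4.010) = +0.361 V.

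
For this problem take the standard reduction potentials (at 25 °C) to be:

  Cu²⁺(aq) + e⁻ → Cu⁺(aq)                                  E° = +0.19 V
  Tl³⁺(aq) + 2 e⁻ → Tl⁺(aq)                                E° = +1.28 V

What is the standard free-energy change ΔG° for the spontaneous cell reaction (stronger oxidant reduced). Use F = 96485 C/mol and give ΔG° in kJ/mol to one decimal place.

-210.3 kJ/mol

Tl³⁺/Tl⁺ (E° = +1.28 V) is the cathode; Cu²⁺/Cu⁺ (E° = +0.19 V) is the anode, so E°cell = +1.09 V.
Balancing electrons gives n = 2 (lcm of 2 and 1).
ΔG° = −nFE° = −(2)(96485)(+1.09) = -210,337 J = -210.3 kJ/mol.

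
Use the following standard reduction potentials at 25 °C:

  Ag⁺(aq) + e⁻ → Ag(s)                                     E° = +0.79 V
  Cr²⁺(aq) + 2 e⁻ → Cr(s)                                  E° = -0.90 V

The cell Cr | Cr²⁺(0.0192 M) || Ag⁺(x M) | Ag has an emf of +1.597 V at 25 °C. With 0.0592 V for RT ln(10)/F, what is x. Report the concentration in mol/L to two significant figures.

Ag⁺/Ag is the cathode, Cr²⁺/Cr the anode: E°cell = +1.69 V, n = 2.
Overall reaction: 2 Ag⁺(aq) + Cr(s) → 2 Ag(s) + Cr²⁺(aq); Q = [Cr²⁺]^1/[Ag⁺]^2.
From E = E° − (0.0592/n) log Q: log Q = (E° − E)·n/0.0592 = (+1.69 − (+1.597))·2/0.0592 = 3.1419.
So 2·log[Ag⁺] = 1·log(0.0192) − log Q = -1.7167 − (3.1419) = -4.8586; log[Ag⁺] = -4.8586 / 2 = -2.4293; [Ag⁺] = 10^(-2.4293) ≈ 0.0037 M.

0.0037 M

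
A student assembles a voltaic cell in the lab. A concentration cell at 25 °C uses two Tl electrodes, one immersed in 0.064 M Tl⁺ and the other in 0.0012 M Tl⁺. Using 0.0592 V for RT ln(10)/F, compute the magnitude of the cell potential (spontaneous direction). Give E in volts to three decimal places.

For a concentration cell E°cell = 0. The 0.064 M side is the cathode (reduction is favoured where [Tl⁺] is higher).
With n = 1, E = −(0.0592/1) log([Tl⁺]ₐₙ/[Tl⁺]꜀ₐₜ) = −(0.0592/1) log(0.0012/0.064) = −(0.0592/1)(-1.727) = +0.102 V.

+0.102 V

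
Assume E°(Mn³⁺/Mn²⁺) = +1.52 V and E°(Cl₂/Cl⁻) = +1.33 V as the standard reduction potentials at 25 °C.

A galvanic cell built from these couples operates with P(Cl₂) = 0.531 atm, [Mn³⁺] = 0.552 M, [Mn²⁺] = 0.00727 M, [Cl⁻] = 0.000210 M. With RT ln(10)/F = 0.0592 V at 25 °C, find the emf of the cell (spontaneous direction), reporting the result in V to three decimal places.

Mn³⁺/Mn²⁺ is the cathode (higher E°), Cl₂/Cl⁻ the anode: E°cell = +1.52 − (+1.33) = +0.19 V, n = 2.
Overall: 2 Mn³⁺(aq) + 2 Cl⁻(aq) → 2 Mn²⁺(aq) + Cl₂(g)
Q = [Mn²⁺]^2·P(Cl₂) / ([Mn³⁺]^2·[Cl⁻]^2); log Q = 3.320.
E = E° − (0.0592/n) log Q = +0.19 − (0.0592/2)(3.320) = +0.092 V.

+0.092 V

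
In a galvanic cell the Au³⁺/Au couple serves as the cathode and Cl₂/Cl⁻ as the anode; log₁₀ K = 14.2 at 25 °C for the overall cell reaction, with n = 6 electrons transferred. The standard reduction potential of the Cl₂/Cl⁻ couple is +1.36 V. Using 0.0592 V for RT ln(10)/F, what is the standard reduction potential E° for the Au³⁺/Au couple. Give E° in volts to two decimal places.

+1.50 V

E°cell = (0.0592/n)·log K = (0.0592/6)(14.2) = +0.140 V.
Since Au³⁺/Au is the cathode and Cl₂/Cl⁻ the anode, E°cell = E°(Au³⁺/Au) − E°(Cl₂/Cl⁻).
So E°(Au³⁺/Au) = E°cell + E°(Cl₂/Cl⁻) = +0.140 + (+1.36) = +1.50 V.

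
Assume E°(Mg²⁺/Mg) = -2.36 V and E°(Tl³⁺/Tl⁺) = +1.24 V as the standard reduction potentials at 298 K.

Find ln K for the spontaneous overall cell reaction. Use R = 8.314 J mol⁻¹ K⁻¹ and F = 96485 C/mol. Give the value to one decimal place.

280.4

Cathode: Tl³⁺/Tl⁺; anode: Mg²⁺/Mg. E°cell = (+1.24) − (-2.36) = +3.60 V, with n = 2.
ΔG° = −nFE° = −RT ln K, so ln K = nFE°/(RT) = (2)(96485)(+3.60) / ((8.314)(298)) = 280.392.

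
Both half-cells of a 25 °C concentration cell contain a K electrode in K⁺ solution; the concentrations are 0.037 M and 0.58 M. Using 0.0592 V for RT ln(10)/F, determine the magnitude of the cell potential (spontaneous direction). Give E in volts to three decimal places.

For a concentration cell E°cell = 0. The 0.58 M side is the cathode (reduction is favoured where [K⁺] is higher).
With n = 1, E = −(0.0592/1) log([K⁺]ₐₙ/[K⁺]꜀ₐₜ) = −(0.0592/1) log(0.037/0.58) = −(0.0592/1)(-1.195) = +0.071 V.

+0.071 V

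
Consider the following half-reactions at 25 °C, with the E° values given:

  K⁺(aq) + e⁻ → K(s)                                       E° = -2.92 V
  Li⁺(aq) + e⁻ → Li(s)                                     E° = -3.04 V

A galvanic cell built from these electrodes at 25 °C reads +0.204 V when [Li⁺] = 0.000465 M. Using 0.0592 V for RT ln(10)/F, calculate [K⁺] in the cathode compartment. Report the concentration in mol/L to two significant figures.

K⁺/K is the cathode, Li⁺/Li the anode: E°cell = +0.12 V, n = 1.
Overall reaction: K⁺(aq) + Li(s) → K(s) + Li⁺(aq); Q = [Li⁺]^1/[K⁺]^1.
From E = E° − (0.0592/n) log Q: log Q = (E° − E)·n/0.0592 = (+0.12 − (+0.204))·1/0.0592 = -1.4189.
So 1·log[K⁺] = 1·log(0.000465) − log Q = -3.3325 − (-1.4189) = -1.9136; [K⁺] = 10^(-1.9136) ≈ 0.012 M.

0.012 M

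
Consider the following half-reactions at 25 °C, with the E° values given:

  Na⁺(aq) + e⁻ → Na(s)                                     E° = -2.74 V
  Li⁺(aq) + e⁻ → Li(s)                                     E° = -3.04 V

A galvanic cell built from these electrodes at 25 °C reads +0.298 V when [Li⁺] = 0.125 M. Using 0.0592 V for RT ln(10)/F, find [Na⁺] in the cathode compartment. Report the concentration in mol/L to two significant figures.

0.12 M

Na⁺/Na is the cathode, Li⁺/Li the anode: E°cell = +0.30 V, n = 1.
Overall reaction: Na⁺(aq) + Li(s) → Na(s) + Li⁺(aq); Q = [Li⁺]^1/[Na⁺]^1.
From E = E° − (0.0592/n) log Q: log Q = (E° − E)·n/0.0592 = (+0.30 − (+0.298))·1/0.0592 = 0.0338.
So 1·log[Na⁺] = 1·log(0.125) − log Q = -0.9031 − (0.0338) = -0.9369; [Na⁺] = 10^(-0.9369) ≈ 0.12 M.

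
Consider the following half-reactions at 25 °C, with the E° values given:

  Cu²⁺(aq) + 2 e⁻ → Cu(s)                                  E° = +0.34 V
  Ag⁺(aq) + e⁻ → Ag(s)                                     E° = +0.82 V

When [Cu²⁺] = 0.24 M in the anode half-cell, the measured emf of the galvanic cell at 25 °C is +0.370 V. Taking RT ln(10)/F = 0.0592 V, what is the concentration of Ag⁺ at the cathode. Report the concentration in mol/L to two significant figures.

Ag⁺/Ag is the cathode, Cu²⁺/Cu the anode: E°cell = +0.48 V, n = 2.
Overall reaction: 2 Ag⁺(aq) + Cu(s) → 2 Ag(s) + Cu²⁺(aq); Q = [Cu²⁺]^1/[Ag⁺]^2.
From E = E° − (0.0592/n) log Q: log Q = (E° − E)·n/0.0592 = (+0.48 − (+0.370))·2/0.0592 = 3.7162.
So 2·log[Ag⁺] = 1·log(0.24) − log Q = -0.6198 − (3.7162) = -4.3360; log[Ag⁺] = -4.3360 / 2 = -2.1680; [Ag⁺] = 10^(-2.1680) ≈ 0.0068 M.

0.0068 M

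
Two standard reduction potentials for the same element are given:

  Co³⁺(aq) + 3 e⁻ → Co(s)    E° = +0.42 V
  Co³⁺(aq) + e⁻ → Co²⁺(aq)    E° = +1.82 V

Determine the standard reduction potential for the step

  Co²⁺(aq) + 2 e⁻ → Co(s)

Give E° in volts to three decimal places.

-0.280 V

Sequential free energies add, so n₃E°₃ = n₁E°₁ + n₂E°₂.
With n₃ = 3, and the known step contributing 1×(+1.82) V, the unknown satisfies 2·E° = 3×(+0.42) − 1×(+1.82) = -0.560.
E° = -0.560 / 2 = -0.280 V.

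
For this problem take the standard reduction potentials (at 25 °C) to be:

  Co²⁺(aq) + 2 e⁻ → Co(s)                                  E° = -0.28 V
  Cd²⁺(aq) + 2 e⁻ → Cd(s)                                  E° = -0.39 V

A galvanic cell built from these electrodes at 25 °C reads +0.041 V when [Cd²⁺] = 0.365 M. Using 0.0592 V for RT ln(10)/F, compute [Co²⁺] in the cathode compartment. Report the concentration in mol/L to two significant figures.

Co²⁺/Co is the cathode, Cd²⁺/Cd the anode: E°cell = +0.11 V, n = 2.
Overall reaction: Co²⁺(aq) + Cd(s) → Co(s) + Cd²⁺(aq); Q = [Cd²⁺]^1/[Co²⁺]^1.
From E = E° − (0.0592/n) log Q: log Q = (E° − E)·n/0.0592 = (+0.11 − (+0.041))·2/0.0592 = 2.3311.
So 1·log[Co²⁺] = 1·log(0.365) − log Q = -0.4377 − (2.3311) = -2.7688; [Co²⁺] = 10^(-2.7688) ≈ 0.0017 M.

0.0017 M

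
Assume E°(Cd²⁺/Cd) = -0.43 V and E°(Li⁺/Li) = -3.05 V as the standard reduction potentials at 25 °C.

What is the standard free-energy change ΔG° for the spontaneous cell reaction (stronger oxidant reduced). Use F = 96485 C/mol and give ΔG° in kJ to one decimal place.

Cd²⁺/Cd (E° = -0.43 V) is the cathode; Li⁺/Li (E° = -3.05 V) is the anode, so E°cell = +2.62 V.
Balancing electrons gives n = 2 (lcm of 2 and 1).
ΔG° = −nFE° = −(2)(96485)(+2.62) = -505,581 J = -505.6 kJ.

-505.6 kJ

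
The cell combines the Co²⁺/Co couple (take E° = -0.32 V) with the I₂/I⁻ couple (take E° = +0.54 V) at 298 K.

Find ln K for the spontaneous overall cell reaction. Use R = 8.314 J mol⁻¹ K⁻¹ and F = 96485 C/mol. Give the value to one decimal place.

67.0

Cathode: I₂/I⁻; anode: Co²⁺/Co. E°cell = (+0.54) − (-0.32) = +0.86 V, with n = 2.
ΔG° = −nFE° = −RT ln K, so ln K = nFE°/(RT) = (2)(96485)(+0.86) / ((8.314)(298)) = 66.983.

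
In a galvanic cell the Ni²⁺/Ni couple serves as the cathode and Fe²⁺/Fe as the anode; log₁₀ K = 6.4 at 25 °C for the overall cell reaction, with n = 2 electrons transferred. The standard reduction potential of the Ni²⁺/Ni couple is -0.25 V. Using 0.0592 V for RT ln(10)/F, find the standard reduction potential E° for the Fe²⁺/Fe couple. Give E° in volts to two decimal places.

E°cell = (0.0592/n)·log K = (0.0592/2)(6.4) = +0.189 V.
Since Ni²⁺/Ni is the cathode and Fe²⁺/Fe the anode, E°cell = E°(Ni²⁺/Ni) − E°(Fe²⁺/Fe).
So E°(Fe²⁺/Fe) = E°(Ni²⁺/Ni) − E°cell = (-0.25) − (+0.189) = -0.44 V.

-0.44 V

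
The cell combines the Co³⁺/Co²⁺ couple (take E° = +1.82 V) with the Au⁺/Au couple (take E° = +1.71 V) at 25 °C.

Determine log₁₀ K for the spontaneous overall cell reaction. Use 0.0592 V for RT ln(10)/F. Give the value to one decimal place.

1.9

Cathode: Co³⁺/Co²⁺; anode: Au⁺/Au. E°cell = +0.11 V, n = 1.
log K = nE°cell / 0.0592 = (1)(+0.11) / 0.0592 = 1.9.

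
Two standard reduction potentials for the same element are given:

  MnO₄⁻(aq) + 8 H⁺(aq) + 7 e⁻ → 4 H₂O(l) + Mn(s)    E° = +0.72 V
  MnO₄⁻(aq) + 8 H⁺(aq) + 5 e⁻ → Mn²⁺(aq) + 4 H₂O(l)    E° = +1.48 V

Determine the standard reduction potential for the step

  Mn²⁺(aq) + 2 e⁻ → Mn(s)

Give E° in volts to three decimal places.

Sequential free energies add, so n₃E°₃ = n₁E°₁ + n₂E°₂.
With n₃ = 7, and the known step contributing 5×(+1.48) V, the unknown satisfies 2·E° = 7×(+0.72) − 5×(+1.48) = -2.360.
E° = -2.360 / 2 = -1.180 V.

-1.180 V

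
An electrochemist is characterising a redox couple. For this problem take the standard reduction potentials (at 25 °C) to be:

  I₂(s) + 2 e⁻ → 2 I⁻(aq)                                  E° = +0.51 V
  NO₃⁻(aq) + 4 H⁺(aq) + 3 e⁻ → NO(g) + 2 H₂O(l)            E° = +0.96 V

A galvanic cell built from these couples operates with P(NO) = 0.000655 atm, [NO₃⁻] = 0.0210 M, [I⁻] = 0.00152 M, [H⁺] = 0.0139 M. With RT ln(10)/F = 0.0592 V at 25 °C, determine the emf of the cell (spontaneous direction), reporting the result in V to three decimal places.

NO₃⁻/NO is the cathode (higher E°), I₂/I⁻ the anode: E°cell = +0.96 − (+0.51) = +0.45 V, n = 6.
Overall: 2 NO₃⁻(aq) + 8 H⁺(aq) + 6 I⁻(aq) → 2 NO(g) + 4 H₂O(l) + 3 I₂(s)
Q = P(NO)^2 / ([NO₃⁻]^2·[H⁺]^8·[I⁻]^6); log Q = 28.753.
E = E° − (0.0592/n) log Q = +0.45 − (0.0592/6)(28.753) = +0.166 V.

+0.166 V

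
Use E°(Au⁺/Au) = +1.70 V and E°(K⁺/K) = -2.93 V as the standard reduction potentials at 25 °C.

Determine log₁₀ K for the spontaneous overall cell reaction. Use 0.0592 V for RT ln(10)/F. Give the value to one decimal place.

78.2

Cathode: Au⁺/Au; anode: K⁺/K. E°cell = +4.63 V, n = 1.
log K = nE°cell / 0.0592 = (1)(+4.63) / 0.0592 = 78.2.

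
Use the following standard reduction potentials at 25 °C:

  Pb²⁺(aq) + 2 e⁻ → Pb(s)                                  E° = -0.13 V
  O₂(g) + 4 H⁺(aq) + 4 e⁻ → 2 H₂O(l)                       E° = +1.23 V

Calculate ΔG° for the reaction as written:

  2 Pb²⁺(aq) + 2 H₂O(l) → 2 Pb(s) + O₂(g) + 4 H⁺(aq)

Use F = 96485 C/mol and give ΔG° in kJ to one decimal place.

+524.9 kJ

As written, Pb²⁺/Pb is reduced (cathode) and O₂/H₂O is oxidised (anode), so E°cell = (-0.13) − (+1.23) = -1.36 V.
Balancing electrons gives n = 4.
ΔG° = −nFE° = −(4)(96485)(-1.36) = 524,878 J = +524.9 kJ.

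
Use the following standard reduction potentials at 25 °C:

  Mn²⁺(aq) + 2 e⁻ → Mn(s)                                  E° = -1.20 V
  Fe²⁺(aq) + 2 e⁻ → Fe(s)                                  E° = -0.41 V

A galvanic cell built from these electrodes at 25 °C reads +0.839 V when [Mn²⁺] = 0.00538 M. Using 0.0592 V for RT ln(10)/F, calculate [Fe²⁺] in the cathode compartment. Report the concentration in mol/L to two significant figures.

0.24 M

Fe²⁺/Fe is the cathode, Mn²⁺/Mn the anode: E°cell = +0.79 V, n = 2.
Overall reaction: Fe²⁺(aq) + Mn(s) → Fe(s) + Mn²⁺(aq); Q = [Mn²⁺]^1/[Fe²⁺]^1.
From E = E° − (0.0592/n) log Q: log Q = (E° − E)·n/0.0592 = (+0.79 − (+0.839))·2/0.0592 = -1.6554.
So 1·log[Fe²⁺] = 1·log(0.00538) − log Q = -2.2692 − (-1.6554) = -0.6138; [Fe²⁺] = 10^(-0.6138) ≈ 0.24 M.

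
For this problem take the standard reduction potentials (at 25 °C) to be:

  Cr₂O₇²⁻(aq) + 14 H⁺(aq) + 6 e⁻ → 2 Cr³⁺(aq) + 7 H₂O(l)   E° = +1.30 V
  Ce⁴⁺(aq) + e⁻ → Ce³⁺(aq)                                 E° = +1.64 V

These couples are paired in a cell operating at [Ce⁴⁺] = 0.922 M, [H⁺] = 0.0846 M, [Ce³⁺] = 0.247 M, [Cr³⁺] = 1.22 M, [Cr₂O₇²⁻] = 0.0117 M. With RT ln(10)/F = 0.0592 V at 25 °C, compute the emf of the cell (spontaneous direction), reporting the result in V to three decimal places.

+0.543 V

Ce⁴⁺/Ce³⁺ is the cathode (higher E°), Cr₂O₇²⁻/Cr³⁺ the anode: E°cell = +1.64 − (+1.30) = +0.34 V, n = 6.
Overall: 6 Ce⁴⁺(aq) + 2 Cr³⁺(aq) + 7 H₂O(l) → 6 Ce³⁺(aq) + Cr₂O₇²⁻(aq) + 14 H⁺(aq)
Q = [Ce³⁺]^6·[Cr₂O₇²⁻]·[H⁺]^14 / ([Ce⁴⁺]^6·[Cr³⁺]^2); log Q = -20.554.
E = E° − (0.0592/n) log Q = +0.34 − (0.0592/6)(-20.554) = +0.543 V.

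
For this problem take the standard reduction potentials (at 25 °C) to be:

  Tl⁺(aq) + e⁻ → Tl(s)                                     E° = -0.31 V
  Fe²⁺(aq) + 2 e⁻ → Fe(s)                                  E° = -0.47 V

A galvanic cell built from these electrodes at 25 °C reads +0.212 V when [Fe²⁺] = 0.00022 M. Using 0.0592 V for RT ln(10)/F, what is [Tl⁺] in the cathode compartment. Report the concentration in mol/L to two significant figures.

Tl⁺/Tl is the cathode, Fe²⁺/Fe the anode: E°cell = +0.16 V, n = 2.
Overall reaction: 2 Tl⁺(aq) + Fe(s) → 2 Tl(s) + Fe²⁺(aq); Q = [Fe²⁺]^1/[Tl⁺]^2.
From E = E° − (0.0592/n) log Q: log Q = (E° − E)·n/0.0592 = (+0.16 − (+0.212))·2/0.0592 = -1.7568.
So 2·log[Tl⁺] = 1·log(0.00022) − log Q = -3.6576 − (-1.7568) = -1.9008; log[Tl⁺] = -1.9008 / 2 = -0.9504; [Tl⁺] = 10^(-0.9504) ≈ 0.11 M.

0.11 M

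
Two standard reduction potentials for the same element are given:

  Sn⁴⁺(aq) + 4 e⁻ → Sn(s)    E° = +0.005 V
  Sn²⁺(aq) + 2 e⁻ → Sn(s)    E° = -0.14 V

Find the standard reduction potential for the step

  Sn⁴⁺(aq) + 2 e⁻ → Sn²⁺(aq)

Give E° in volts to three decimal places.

Sequential free energies add, so n₃E°₃ = n₁E°₁ + n₂E°₂.
With n₃ = 4, and the known step contributing 2×(-0.14) V, the unknown satisfies 2·E° = 4×(+0.005) − 2×(-0.14) = +0.300.
E° = +0.300 / 2 = +0.150 V.

+0.150 V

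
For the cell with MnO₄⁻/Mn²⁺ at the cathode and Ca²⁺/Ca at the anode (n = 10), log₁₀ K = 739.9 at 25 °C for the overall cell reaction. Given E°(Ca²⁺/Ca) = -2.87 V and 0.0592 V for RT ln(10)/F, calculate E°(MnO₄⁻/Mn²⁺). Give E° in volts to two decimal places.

E°cell = (0.0592/n)·log K = (0.0592/10)(739.9) = +4.380 V.
Since MnO₄⁻/Mn²⁺ is the cathode and Ca²⁺/Ca the anode, E°cell = E°(MnO₄⁻/Mn²⁺) − E°(Ca²⁺/Ca).
So E°(MnO₄⁻/Mn²⁺) = E°cell + E°(Ca²⁺/Ca) = +4.380 + (-2.87) = +1.51 V.

+1.51 V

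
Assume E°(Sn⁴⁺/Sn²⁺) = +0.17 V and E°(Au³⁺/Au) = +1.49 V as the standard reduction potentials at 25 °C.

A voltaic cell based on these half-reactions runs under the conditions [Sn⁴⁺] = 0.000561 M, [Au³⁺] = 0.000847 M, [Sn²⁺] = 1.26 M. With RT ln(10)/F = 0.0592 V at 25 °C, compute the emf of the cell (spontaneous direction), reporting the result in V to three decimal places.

Au³⁺/Au is the cathode (higher E°), Sn⁴⁺/Sn²⁺ the anode: E°cell = +1.49 − (+0.17) = +1.32 V, n = 6.
Overall: 2 Au³⁺(aq) + 3 Sn²⁺(aq) → 2 Au(s) + 3 Sn⁴⁺(aq)
Q = [Sn⁴⁺]^3 / ([Au³⁺]^2·[Sn²⁺]^3); log Q = -3.910.
E = E° − (0.0592/n) log Q = +1.32 − (0.0592/6)(-3.910) = +1.359 V.

+1.359 V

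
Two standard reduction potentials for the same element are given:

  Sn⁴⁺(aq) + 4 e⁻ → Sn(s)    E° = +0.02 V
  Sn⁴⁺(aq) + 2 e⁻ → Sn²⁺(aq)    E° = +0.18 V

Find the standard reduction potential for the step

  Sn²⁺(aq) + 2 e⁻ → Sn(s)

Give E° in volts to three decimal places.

Sequential free energies add, so n₃E°₃ = n₁E°₁ + n₂E°₂.
With n₃ = 4, and the known step contributing 2×(+0.18) V, the unknown satisfies 2·E° = 4×(+0.02) − 2×(+0.18) = -0.280.
E° = -0.280 / 2 = -0.140 V.

-0.140 V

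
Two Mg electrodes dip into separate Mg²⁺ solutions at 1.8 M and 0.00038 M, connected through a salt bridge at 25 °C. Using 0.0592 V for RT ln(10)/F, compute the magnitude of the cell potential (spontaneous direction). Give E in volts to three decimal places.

+0.109 V

For a concentration cell E°cell = 0. The 1.8 M side is the cathode (reduction is favoured where [Mg²⁺] is higher).
With n = 2, E = −(0.0592/2) log([Mg²⁺]ₐₙ/[Mg²⁺]꜀ₐₜ) = −(0.0592/2) log(0.00038/1.8) = −(0.0592/2)(-3.675) = +0.109 V.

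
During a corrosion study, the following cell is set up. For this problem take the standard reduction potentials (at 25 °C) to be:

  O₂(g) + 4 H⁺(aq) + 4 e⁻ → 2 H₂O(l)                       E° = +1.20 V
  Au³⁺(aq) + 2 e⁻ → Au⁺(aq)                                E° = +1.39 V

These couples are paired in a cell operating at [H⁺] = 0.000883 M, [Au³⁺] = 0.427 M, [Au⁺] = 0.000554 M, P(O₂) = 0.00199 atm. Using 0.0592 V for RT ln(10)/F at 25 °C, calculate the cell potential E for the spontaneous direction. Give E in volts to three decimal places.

+0.496 V

Au³⁺/Au⁺ is the cathode (higher E°), O₂/H₂O the anode: E°cell = +1.39 − (+1.20) = +0.19 V, n = 4.
Overall: 2 Au³⁺(aq) + 2 H₂O(l) → 2 Au⁺(aq) + O₂(g) + 4 H⁺(aq)
Q = [Au⁺]^2·P(O₂)·[H⁺]^4 / ([Au³⁺]^2); log Q = -20.691.
E = E° − (0.0592/n) log Q = +0.19 − (0.0592/4)(-20.691) = +0.496 V.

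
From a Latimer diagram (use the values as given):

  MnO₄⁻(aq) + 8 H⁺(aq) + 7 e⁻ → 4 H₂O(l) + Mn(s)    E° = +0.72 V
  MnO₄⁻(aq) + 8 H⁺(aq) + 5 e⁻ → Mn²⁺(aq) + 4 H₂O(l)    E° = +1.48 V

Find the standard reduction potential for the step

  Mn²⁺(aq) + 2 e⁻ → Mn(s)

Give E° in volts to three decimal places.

Sequential free energies add, so n₃E°₃ = n₁E°₁ + n₂E°₂.
With n₃ = 7, and the known step contributing 5×(+1.48) V, the unknown satisfies 2·E° = 7×(+0.72) − 5×(+1.48) = -2.360.
E° = -2.360 / 2 = -1.180 V.

-1.180 V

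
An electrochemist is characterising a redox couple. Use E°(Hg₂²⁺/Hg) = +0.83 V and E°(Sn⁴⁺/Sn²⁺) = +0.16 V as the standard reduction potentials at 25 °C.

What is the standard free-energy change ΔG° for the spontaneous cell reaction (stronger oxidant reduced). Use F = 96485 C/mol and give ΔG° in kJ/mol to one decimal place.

-129.3 kJ/mol

Hg₂²⁺/Hg (E° = +0.83 V) is the cathode; Sn⁴⁺/Sn²⁺ (E° = +0.16 V) is the anode, so E°cell = +0.67 V.
Balancing electrons gives n = 2 (lcm of 2 and 2).
ΔG° = −nFE° = −(2)(96485)(+0.67) = -129,290 J = -129.3 kJ/mol.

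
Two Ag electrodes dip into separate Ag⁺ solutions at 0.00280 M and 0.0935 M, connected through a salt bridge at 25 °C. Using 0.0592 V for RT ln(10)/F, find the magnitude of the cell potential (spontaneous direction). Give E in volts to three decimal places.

+0.090 V

For a concentration cell E°cell = 0. The 0.0935 M side is the cathode (reduction is favoured where [Ag⁺] is higher).
With n = 1, E = −(0.0592/1) log([Ag⁺]ₐₙ/[Ag⁺]꜀ₐₜ) = −(0.0592/1) log(0.0028/0.0935) = −(0.0592/1)(-1.524) = +0.090 V.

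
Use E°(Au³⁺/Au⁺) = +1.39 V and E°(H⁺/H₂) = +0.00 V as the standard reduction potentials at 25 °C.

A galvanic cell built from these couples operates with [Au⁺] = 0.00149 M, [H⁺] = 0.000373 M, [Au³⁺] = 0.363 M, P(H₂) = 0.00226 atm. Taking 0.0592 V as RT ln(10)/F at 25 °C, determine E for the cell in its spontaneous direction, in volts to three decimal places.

Au³⁺/Au⁺ is the cathode (higher E°), H⁺/H₂ the anode: E°cell = +1.39 − (+0.00) = +1.39 V, n = 2.
Overall: Au³⁺(aq) + H₂(g) → Au⁺(aq) + 2 H⁺(aq)
Q = [Au⁺]·[H⁺]^2 / ([Au³⁺]·P(H₂)); log Q = -6.597.
E = E° − (0.0592/n) log Q = +1.39 − (0.0592/2)(-6.597) = +1.585 V.

+1.585 V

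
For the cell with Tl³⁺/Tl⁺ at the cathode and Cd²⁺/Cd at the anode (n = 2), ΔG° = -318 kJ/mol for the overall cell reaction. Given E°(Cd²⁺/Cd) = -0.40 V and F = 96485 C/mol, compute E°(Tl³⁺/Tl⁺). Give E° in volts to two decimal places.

+1.25 V

E°cell = −ΔG°/(nF) = −(-318×10³)/((2)(96485)) = +1.648 V.
Since Tl³⁺/Tl⁺ is the cathode and Cd²⁺/Cd the anode, E°cell = E°(Tl³⁺/Tl⁺) − E°(Cd²⁺/Cd).
So E°(Tl³⁺/Tl⁺) = E°cell + E°(Cd²⁺/Cd) = +1.648 + (-0.40) = +1.25 V.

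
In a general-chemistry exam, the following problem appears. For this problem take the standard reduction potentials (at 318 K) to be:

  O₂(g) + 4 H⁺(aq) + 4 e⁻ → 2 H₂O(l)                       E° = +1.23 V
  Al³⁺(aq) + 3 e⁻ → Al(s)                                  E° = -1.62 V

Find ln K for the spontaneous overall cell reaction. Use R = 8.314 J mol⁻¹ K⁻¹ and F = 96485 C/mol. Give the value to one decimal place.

Cathode: O₂/H₂O; anode: Al³⁺/Al. E°cell = (+1.23) − (-1.62) = +2.85 V, with n = 12.
ΔG° = −nFE° = −RT ln K, so ln K = nFE°/(RT) = (12)(96485)(+2.85) / ((8.314)(318)) = 1248.098.

1248.1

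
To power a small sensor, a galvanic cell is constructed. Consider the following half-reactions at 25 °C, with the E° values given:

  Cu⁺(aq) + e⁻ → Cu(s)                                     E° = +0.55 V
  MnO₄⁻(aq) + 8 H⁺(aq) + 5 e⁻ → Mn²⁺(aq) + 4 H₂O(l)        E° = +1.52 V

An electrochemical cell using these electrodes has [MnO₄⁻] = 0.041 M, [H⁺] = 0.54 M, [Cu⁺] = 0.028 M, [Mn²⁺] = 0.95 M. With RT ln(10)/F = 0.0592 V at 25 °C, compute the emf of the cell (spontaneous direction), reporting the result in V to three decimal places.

+1.020 V

MnO₄⁻/Mn²⁺ is the cathode (higher E°), Cu⁺/Cu the anode: E°cell = +1.52 − (+0.55) = +0.97 V, n = 5.
Overall: MnO₄⁻(aq) + 8 H⁺(aq) + 5 Cu(s) → Mn²⁺(aq) + 4 H₂O(l) + 5 Cu⁺(aq)
Q = [Mn²⁺]·[Cu⁺]^5 / ([MnO₄⁻]·[H⁺]^8); log Q = -4.258.
E = E° − (0.0592/n) log Q = +0.97 − (0.0592/5)(-4.258) = +1.020 V.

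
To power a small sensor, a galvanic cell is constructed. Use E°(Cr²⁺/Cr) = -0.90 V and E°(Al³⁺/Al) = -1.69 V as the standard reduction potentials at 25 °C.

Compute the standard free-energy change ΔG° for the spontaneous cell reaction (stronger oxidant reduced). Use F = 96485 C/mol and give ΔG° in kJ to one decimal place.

-457.3 kJ

Cr²⁺/Cr (E° = -0.90 V) is the cathode; Al³⁺/Al (E° = -1.69 V) is the anode, so E°cell = +0.79 V.
Balancing electrons gives n = 6 (lcm of 2 and 3).
ΔG° = −nFE° = −(6)(96485)(+0.79) = -457,339 J = -457.3 kJ.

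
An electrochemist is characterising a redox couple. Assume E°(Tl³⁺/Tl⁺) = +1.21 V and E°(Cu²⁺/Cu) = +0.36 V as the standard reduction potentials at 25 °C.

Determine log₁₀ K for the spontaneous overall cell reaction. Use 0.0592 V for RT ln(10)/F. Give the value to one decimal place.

28.7

Cathode: Tl³⁺/Tl⁺; anode: Cu²⁺/Cu. E°cell = +0.85 V, n = 2.
log K = nE°cell / 0.0592 = (2)(+0.85) / 0.0592 = 28.7.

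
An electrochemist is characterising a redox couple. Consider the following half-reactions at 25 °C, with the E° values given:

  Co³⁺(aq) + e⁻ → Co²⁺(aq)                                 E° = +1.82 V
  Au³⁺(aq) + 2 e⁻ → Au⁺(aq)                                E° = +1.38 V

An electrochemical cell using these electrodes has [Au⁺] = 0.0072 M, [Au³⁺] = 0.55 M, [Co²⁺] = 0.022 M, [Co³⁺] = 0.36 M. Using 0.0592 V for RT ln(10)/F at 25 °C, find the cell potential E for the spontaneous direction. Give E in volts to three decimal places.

Co³⁺/Co²⁺ is the cathode (higher E°), Au³⁺/Au⁺ the anode: E°cell = +1.82 − (+1.38) = +0.44 V, n = 2.
Overall: 2 Co³⁺(aq) + Au⁺(aq) → 2 Co²⁺(aq) + Au³⁺(aq)
Q = [Co²⁺]^2·[Au³⁺] / ([Co³⁺]^2·[Au⁺]); log Q = -0.545.
E = E° − (0.0592/n) log Q = +0.44 − (0.0592/2)(-0.545) = +0.456 V.

+0.456 V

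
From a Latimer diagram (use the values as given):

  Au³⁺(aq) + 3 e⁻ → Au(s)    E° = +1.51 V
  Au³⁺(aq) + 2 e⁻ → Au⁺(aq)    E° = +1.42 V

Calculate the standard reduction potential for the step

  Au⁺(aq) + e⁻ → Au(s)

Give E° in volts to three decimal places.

+1.690 V

Sequential free energies add, so n₃E°₃ = n₁E°₁ + n₂E°₂.
With n₃ = 3, and the known step contributing 2×(+1.42) V, the unknown satisfies 1·E° = 3×(+1.51) − 2×(+1.42) = +1.690.
E° = +1.690 / 1 = +1.690 V.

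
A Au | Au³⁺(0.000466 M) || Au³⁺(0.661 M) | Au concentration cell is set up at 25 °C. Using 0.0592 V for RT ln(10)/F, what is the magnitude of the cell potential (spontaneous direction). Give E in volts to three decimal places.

+0.062 V

For a concentration cell E°cell = 0. The 0.661 M side is the cathode (reduction is favoured where [Au³⁺] is higher).
With n = 3, E = −(0.0592/3) log([Au³⁺]ₐₙ/[Au³⁺]꜀ₐₜ) = −(0.0592/3) log(0.000466/0.661) = −(0.0592/3)(-3.152) = +0.062 V.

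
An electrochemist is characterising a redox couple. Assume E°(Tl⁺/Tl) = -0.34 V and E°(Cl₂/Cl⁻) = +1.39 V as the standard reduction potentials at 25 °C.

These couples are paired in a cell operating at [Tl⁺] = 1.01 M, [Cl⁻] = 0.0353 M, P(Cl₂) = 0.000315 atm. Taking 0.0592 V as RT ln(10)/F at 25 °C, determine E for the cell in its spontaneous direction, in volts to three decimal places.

+1.712 V

Cl₂/Cl⁻ is the cathode (higher E°), Tl⁺/Tl the anode: E°cell = +1.39 − (-0.34) = +1.73 V, n = 2.
Overall: Cl₂(g) + 2 Tl(s) → 2 Cl⁻(aq) + 2 Tl⁺(aq)
Q = [Cl⁻]^2·[Tl⁺]^2 / (P(Cl₂)); log Q = 0.606.
E = E° − (0.0592/n) log Q = +1.73 − (0.0592/2)(0.606) = +1.712 V.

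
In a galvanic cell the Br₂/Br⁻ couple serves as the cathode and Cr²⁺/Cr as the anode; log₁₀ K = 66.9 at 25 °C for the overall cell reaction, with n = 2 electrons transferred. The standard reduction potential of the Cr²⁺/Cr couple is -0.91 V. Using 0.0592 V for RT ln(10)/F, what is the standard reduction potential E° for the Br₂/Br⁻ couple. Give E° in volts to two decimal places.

E°cell = (0.0592/n)·log K = (0.0592/2)(66.9) = +1.980 V.
Since Br₂/Br⁻ is the cathode and Cr²⁺/Cr the anode, E°cell = E°(Br₂/Br⁻) − E°(Cr²⁺/Cr).
So E°(Br₂/Br⁻) = E°cell + E°(Cr²⁺/Cr) = +1.980 + (-0.91) = +1.07 V.

+1.07 V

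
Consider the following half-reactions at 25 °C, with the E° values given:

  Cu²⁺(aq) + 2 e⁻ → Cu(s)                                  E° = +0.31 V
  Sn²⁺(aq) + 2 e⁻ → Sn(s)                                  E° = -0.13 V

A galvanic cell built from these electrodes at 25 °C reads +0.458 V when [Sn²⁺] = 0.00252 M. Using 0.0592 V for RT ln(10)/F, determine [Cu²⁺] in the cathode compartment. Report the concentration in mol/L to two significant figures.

Cu²⁺/Cu is the cathode, Sn²⁺/Sn the anode: E°cell = +0.44 V, n = 2.
Overall reaction: Cu²⁺(aq) + Sn(s) → Cu(s) + Sn²⁺(aq); Q = [Sn²⁺]^1/[Cu²⁺]^1.
From E = E° − (0.0592/n) log Q: log Q = (E° − E)·n/0.0592 = (+0.44 − (+0.458))·2/0.0592 = -0.6081.
So 1·log[Cu²⁺] = 1·log(0.00252) − log Q = -2.5986 − (-0.6081) = -1.9905; [Cu²⁺] = 10^(-1.9905) ≈ 0.010 M.

0.010 M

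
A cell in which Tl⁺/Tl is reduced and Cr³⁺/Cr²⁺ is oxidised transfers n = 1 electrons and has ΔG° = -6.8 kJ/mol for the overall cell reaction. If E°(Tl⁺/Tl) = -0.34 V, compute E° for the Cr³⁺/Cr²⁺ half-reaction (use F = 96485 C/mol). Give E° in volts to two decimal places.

-0.41 V

E°cell = −ΔG°/(nF) = −(-6.8×10³)/((1)(96485)) = +0.070 V.
Since Tl⁺/Tl is the cathode and Cr³⁺/Cr²⁺ the anode, E°cell = E°(Tl⁺/Tl) − E°(Cr³⁺/Cr²⁺).
So E°(Cr³⁺/Cr²⁺) = E°(Tl⁺/Tl) − E°cell = (-0.34) − (+0.070) = -0.41 V.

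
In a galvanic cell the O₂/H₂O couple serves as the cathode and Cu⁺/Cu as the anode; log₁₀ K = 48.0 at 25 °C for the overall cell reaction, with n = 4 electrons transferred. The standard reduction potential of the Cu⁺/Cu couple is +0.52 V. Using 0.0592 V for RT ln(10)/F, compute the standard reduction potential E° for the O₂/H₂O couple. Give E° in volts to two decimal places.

E°cell = (0.0592/n)·log K = (0.0592/4)(48.0) = +0.710 V.
Since O₂/H₂O is the cathode and Cu⁺/Cu the anode, E°cell = E°(O₂/H₂O) − E°(Cu⁺/Cu).
So E°(O₂/H₂O) = E°cell + E°(Cu⁺/Cu) = +0.710 + (+0.52) = +1.23 V.

+1.23 V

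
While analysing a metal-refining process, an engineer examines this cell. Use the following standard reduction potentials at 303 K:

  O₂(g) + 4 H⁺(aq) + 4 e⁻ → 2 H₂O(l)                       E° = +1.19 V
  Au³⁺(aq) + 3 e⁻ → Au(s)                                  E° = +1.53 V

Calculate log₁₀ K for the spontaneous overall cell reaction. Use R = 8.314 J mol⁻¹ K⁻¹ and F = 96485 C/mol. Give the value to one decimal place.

Cathode: Au³⁺/Au; anode: O₂/H₂O. E°cell = (+1.53) − (+1.19) = +0.34 V, with n = 12.
ΔG° = −nFE° = −RT ln K, so ln K = nFE°/(RT) = (12)(96485)(+0.34) / ((8.314)(303)) = 156.267.
log₁₀ K = 156.267 / ln 10 = 67.9.

67.9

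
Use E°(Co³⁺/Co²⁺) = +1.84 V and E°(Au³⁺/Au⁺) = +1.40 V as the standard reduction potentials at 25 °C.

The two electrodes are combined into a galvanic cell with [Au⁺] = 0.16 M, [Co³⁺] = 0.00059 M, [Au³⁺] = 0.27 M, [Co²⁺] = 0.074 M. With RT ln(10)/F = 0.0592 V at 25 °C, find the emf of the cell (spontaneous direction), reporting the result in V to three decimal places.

+0.309 V

Co³⁺/Co²⁺ is the cathode (higher E°), Au³⁺/Au⁺ the anode: E°cell = +1.84 − (+1.40) = +0.44 V, n = 2.
Overall: 2 Co³⁺(aq) + Au⁺(aq) → 2 Co²⁺(aq) + Au³⁺(aq)
Q = [Co²⁺]^2·[Au³⁺] / ([Co³⁺]^2·[Au⁺]); log Q = 4.424.
E = E° − (0.0592/n) log Q = +0.44 − (0.0592/2)(4.424) = +0.309 V.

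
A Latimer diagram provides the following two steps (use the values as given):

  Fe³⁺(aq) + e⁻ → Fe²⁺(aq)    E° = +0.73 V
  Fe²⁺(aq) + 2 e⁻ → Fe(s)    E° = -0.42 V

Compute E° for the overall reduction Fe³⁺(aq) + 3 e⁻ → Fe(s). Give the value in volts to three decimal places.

Standard free energies of sequential steps add: ΔG°₃ = ΔG°₁ + ΔG°₂, so n₃E°₃ = n₁E°₁ + n₂E°₂.
E°₃ = (1×+0.73 + 2×-0.42) / 3 = (-0.110) / 3 = -0.037 V.

-0.037 V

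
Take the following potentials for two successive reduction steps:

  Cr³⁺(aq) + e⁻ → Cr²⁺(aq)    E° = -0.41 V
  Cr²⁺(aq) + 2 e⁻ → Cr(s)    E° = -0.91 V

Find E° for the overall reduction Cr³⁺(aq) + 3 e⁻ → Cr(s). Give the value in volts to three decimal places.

-0.743 V

Standard free energies of sequential steps add: ΔG°₃ = ΔG°₁ + ΔG°₂, so n₃E°₃ = n₁E°₁ + n₂E°₂.
E°₃ = (1×-0.41 + 2×-0.91) / 3 = (-2.230) / 3 = -0.743 V.
Simply averaging or adding the two E° values would be wrong; the electron-weighted sum is required.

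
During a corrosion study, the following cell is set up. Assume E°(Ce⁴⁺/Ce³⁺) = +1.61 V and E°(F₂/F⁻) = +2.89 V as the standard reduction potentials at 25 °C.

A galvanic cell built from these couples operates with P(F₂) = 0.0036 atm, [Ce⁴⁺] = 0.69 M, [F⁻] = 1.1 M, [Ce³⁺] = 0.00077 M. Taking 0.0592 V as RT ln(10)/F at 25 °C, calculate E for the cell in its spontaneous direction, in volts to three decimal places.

+1.030 V

F₂/F⁻ is the cathode (higher E°), Ce⁴⁺/Ce³⁺ the anode: E°cell = +2.89 − (+1.61) = +1.28 V, n = 2.
Overall: F₂(g) + 2 Ce³⁺(aq) → 2 F⁻(aq) + 2 Ce⁴⁺(aq)
Q = [F⁻]^2·[Ce⁴⁺]^2 / (P(F₂)·[Ce³⁺]^2); log Q = 8.431.
E = E° − (0.0592/n) log Q = +1.28 − (0.0592/2)(8.431) = +1.030 V.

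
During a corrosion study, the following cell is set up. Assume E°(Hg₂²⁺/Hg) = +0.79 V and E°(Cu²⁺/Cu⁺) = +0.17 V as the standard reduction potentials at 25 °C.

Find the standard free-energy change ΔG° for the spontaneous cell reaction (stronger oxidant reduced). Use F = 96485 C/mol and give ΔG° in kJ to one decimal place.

Hg₂²⁺/Hg (E° = +0.79 V) is the cathode; Cu²⁺/Cu⁺ (E° = +0.17 V) is the anode, so E°cell = +0.62 V.
Balancing electrons gives n = 2 (lcm of 2 and 1).
ΔG° = −nFE° = −(2)(96485)(+0.62) = -119,641 J = -119.6 kJ.

-119.6 kJ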